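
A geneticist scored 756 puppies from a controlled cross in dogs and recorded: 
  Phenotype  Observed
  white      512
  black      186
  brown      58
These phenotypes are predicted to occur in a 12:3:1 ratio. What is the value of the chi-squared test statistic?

21.594

Expected counts for N = 756 under a 12:3:1 ratio (total parts = 16):
  white: 756 × 12/16 = 567
  black: 756 × 3/16 = 141.75
  brown: 756 × 1/16 = 47.25
χ² = Σ (O − E)² / E
  white: (512 − 567)² / 567 = 5.3351
  black: (186 − 141.75)² / 141.75 = 13.8135
  brown: (58 − 47.25)² / 47.25 = 2.4458
χ² = 5.3351 + 13.8135 + 2.4458 = 21.5944 ≈ 21.594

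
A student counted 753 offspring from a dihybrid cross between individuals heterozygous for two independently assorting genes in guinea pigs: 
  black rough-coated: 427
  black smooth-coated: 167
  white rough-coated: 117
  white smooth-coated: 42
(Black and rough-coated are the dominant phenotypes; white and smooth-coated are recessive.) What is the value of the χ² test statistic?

9.435

A dihybrid F₂ with independent assortment and complete dominance at both loci gives a 9:3:3:1 phenotypic ratio.
Under the 9:3:3:1 hypothesis (Σ ratio = 16, N = 753):
  black rough-coated: 753 × 9/16 = 423.5625
  black smooth-coated: 753 × 3/16 = 141.1875
  white rough-coated: 753 × 3/16 = 141.1875
  white smooth-coated: 753 × 1/16 = 47.0625
χ² = Σ (O − E)² / E
  black rough-coated: (427 − 423.5625)² / 423.5625 = 0.0279
  black smooth-coated: (167 − 141.1875)² / 141.1875 = 4.7192
  white rough-coated: (117 − 141.1875)² / 141.1875 = 4.1437
  white smooth-coated: (42 − 47.0625)² / 47.0625 = 0.5446
χ² = 0.0279 + 4.7192 + 4.1437 + 0.5446 = 9.4354 ≈ 9.435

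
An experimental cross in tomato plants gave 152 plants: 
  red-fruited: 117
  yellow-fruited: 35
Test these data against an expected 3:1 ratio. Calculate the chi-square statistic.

Under the 3:1 hypothesis (Σ ratio = 4, N = 152):
  red-fruited: 152 × 3/4 = 114
  yellow-fruited: 152 × 1/4 = 38
χ² = Σ (O − E)² / E
  red-fruited: (117 − 114)² / 114 = 0.0789
  yellow-fruited: (35 − 38)² / 38 = 0.2368
χ² = 0.0789 + 0.2368 = 0.3157 ≈ 0.316

0.316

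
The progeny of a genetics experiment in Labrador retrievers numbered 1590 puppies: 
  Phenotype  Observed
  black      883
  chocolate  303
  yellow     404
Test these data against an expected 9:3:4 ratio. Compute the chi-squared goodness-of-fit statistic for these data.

Total ratio parts = 16. Expected numbers out of 1590:
  black: 1590 × 9/16 = 894.375
  chocolate: 1590 × 3/16 = 298.125
  yellow: 1590 × 4/16 = 397.5
χ² = Σ (O − E)² / E
  black: (883 − 894.375)² / 894.375 = 0.1447
  chocolate: (303 − 298.125)² / 298.125 = 0.0797
  yellow: (404 − 397.5)² / 397.5 = 0.1063
χ² = 0.1447 + 0.0797 + 0.1063 = 0.3307 ≈ 0.331

0.331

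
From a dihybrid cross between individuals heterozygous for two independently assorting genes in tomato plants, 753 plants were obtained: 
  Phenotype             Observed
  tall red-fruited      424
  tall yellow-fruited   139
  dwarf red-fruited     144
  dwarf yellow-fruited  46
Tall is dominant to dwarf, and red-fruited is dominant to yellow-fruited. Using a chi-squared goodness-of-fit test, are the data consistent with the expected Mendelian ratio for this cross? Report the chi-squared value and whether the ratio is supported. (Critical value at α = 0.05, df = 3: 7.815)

A dihybrid F₂ with independent assortment and complete dominance at both loci gives a 9:3:3:1 phenotypic ratio.
Total ratio parts = 16. Expected numbers out of 753:
  tall red-fruited: 753 × 9/16 = 423.5625
  tall yellow-fruited: 753 × 3/16 = 141.1875
  dwarf red-fruited: 753 × 3/16 = 141.1875
  dwarf yellow-fruited: 753 × 1/16 = 47.0625
χ² = Σ (O − E)² / E
  tall red-fruited: (424 − 423.5625)² / 423.5625 = 0.0005
  tall yellow-fruited: (139 − 141.1875)² / 141.1875 = 0.0339
  dwarf red-fruited: (144 − 141.1875)² / 141.1875 = 0.0560
  dwarf yellow-fruited: (46 − 47.0625)² / 47.0625 = 0.0240
χ² = 0.0005 + 0.0339 + 0.0560 + 0.0240 = 0.1144 ≈ 0.114
Degrees of freedom = 4 − 1 = 3; critical value at α = 0.05 is 7.815.
Since 0.114 < 7.815, we fail to reject the null hypothesis — the data are consistent with the 9:3:3:1 ratio.

0.114; consistent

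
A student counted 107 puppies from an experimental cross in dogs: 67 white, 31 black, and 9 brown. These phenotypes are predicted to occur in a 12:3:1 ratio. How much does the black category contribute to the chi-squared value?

Total ratio parts = 16. Expected numbers out of 107:
  white: 107 × 12/16 = 80.25
  black: 107 × 3/16 = 20.0625
  brown: 107 × 1/16 = 6.6875
Contribution of black: (31 − 20.0625)² / 20.0625 = 5.9628

5.963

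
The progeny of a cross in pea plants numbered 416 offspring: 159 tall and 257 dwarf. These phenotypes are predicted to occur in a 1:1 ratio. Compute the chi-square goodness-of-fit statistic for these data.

23.087

The 1:1 ratio has 2 parts, so with N = 416 the expected counts are:
  tall: 416 × 1/2 = 208
  dwarf: 416 × 1/2 = 208
χ² = Σ (O − E)² / E
  tall: (159 − 208)² / 208 = 11.5433
  dwarf: (257 − 208)² / 208 = 11.5433
χ² = 11.5433 + 11.5433 = 23.0866 ≈ 23.087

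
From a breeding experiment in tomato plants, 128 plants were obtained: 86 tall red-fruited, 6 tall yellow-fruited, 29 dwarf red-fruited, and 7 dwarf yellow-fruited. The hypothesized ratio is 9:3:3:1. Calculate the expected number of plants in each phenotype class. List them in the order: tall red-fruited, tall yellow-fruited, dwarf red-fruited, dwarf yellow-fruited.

Total ratio parts = 16. Expected numbers out of 128:
  tall red-fruited: 128 × 9/16 = 72
  tall yellow-fruited: 128 × 3/16 = 24
  dwarf red-fruited: 128 × 3/16 = 24
  dwarf yellow-fruited: 128 × 1/16 = 8

72, 24, 24, 8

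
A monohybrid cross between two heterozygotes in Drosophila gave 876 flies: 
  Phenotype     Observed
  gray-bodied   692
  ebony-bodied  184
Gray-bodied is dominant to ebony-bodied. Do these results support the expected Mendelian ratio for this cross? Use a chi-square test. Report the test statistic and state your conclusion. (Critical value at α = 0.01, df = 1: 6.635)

For a monohybrid cross between heterozygotes with complete dominance, the expected phenotypic ratio is 3:1.
Under the 3:1 hypothesis (Σ ratio = 4, N = 876):
  gray-bodied: 876 × 3/4 = 657
  ebony-bodied: 876 × 1/4 = 219
χ² = Σ (O − E)² / E
  gray-bodied: (692 − 657)² / 657 = 1.8645
  ebony-bodied: (184 − 219)² / 219 = 5.5936
χ² = 1.8645 + 5.5936 = 7.4581 ≈ 7.458
Degrees of freedom = 2 − 1 = 1; critical value at α = 0.01 is 6.635.
Since 7.458 > 6.635, we reject the null hypothesis — the data do not fit the 3:1 ratio.

7.458; not consistent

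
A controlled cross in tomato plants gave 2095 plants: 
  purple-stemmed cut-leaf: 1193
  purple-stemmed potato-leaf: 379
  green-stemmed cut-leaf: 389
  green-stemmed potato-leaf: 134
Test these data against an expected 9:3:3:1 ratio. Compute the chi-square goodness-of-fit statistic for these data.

0.774

The 9:3:3:1 ratio has 16 parts, so with N = 2095 the expected counts are:
  purple-stemmed cut-leaf: 2095 × 9/16 = 1178.4375
  purple-stemmed potato-leaf: 2095 × 3/16 = 392.8125
  green-stemmed cut-leaf: 2095 × 3/16 = 392.8125
  green-stemmed potato-leaf: 2095 × 1/16 = 130.9375
χ² = Σ (O − E)² / E
  purple-stemmed cut-leaf: (1193 − 1178.4375)² / 1178.4375 = 0.1800
  purple-stemmed potato-leaf: (379 − 392.8125)² / 392.8125 = 0.4857
  green-stemmed cut-leaf: (389 − 392.8125)² / 392.8125 = 0.0370
  green-stemmed potato-leaf: (134 − 130.9375)² / 130.9375 = 0.0716
χ² = 0.1800 + 0.4857 + 0.0370 + 0.0716 = 0.7743 ≈ 0.774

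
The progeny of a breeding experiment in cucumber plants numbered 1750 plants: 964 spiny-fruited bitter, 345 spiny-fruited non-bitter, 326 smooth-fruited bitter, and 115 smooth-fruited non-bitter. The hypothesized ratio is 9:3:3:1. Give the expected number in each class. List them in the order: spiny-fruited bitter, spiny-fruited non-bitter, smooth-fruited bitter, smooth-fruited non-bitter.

984.375, 328.125, 328.125, 109.375

Under the 9:3:3:1 hypothesis (Σ ratio = 16, N = 1750):
  spiny-fruited bitter: 1750 × 9/16 = 984.375
  spiny-fruited non-bitter: 1750 × 3/16 = 328.125
  smooth-fruited bitter: 1750 × 3/16 = 328.125
  smooth-fruited non-bitter: 1750 × 1/16 = 109.375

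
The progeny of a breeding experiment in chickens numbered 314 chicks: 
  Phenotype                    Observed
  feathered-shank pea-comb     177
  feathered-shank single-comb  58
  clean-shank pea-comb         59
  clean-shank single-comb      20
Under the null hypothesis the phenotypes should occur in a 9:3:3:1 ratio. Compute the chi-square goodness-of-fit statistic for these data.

0.021

Expected counts for N = 314 under a 9:3:3:1 ratio (total parts = 16):
  feathered-shank pea-comb: 314 × 9/16 = 176.625
  feathered-shank single-comb: 314 × 3/16 = 58.875
  clean-shank pea-comb: 314 × 3/16 = 58.875
  clean-shank single-comb: 314 × 1/16 = 19.625
χ² = Σ (O − E)² / E
  feathered-shank pea-comb: (177 − 176.625)² / 176.625 = 0.0008
  feathered-shank single-comb: (58 − 58.875)² / 58.875 = 0.0130
  clean-shank pea-comb: (59 − 58.875)² / 58.875 = 0.0003
  clean-shank single-comb: (20 − 19.625)² / 19.625 = 0.0072
χ² = 0.0008 + 0.0130 + 0.0003 + 0.0072 = 0.0213 ≈ 0.021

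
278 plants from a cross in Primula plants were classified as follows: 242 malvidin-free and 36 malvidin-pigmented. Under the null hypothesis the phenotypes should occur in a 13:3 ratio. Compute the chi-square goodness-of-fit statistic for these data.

6.139

The 13:3 ratio has 16 parts, so with N = 278 the expected counts are:
  malvidin-free: 278 × 13/16 = 225.875
  malvidin-pigmented: 278 × 3/16 = 52.125
χ² = Σ (O − E)² / E
  malvidin-free: (242 − 225.875)² / 225.875 = 1.1511
  malvidin-pigmented: (36 − 52.125)² / 52.125 = 4.9883
χ² = 1.1511 + 4.9883 = 6.1394 ≈ 6.139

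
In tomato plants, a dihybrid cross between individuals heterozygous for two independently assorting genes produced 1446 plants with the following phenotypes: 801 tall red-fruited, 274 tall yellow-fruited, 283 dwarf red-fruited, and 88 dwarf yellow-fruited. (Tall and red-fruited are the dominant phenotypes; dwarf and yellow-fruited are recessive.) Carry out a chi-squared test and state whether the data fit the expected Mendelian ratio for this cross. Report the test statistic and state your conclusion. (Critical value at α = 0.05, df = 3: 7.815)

0.801; consistent

A dihybrid F₂ with independent assortment and complete dominance at both loci gives a 9:3:3:1 phenotypic ratio.
Total ratio parts = 16. Expected numbers out of 1446:
  tall red-fruited: 1446 × 9/16 = 813.375
  tall yellow-fruited: 1446 × 3/16 = 271.125
  dwarf red-fruited: 1446 × 3/16 = 271.125
  dwarf yellow-fruited: 1446 × 1/16 = 90.375
χ² = Σ (O − E)² / E
  tall red-fruited: (801 − 813.375)² / 813.375 = 0.1883
  tall yellow-fruited: (274 − 271.125)² / 271.125 = 0.0305
  dwarf red-fruited: (283 − 271.125)² / 271.125 = 0.5201
  dwarf yellow-fruited: (88 − 90.375)² / 90.375 = 0.0624
χ² = 0.1883 + 0.0305 + 0.5201 + 0.0624 = 0.8013 ≈ 0.801
Degrees of freedom = 4 − 1 = 3; critical value at α = 0.05 is 7.815.
Since 0.801 < 7.815, we fail to reject the null hypothesis — the data are consistent with the 9:3:3:1 ratio.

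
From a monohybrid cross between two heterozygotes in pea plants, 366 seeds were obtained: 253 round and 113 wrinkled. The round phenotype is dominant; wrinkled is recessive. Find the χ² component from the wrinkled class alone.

For a monohybrid cross between heterozygotes with complete dominance, the expected phenotypic ratio is 3:1.
Total ratio parts = 4. Expected numbers out of 366:
  round: 366 × 3/4 = 274.5
  wrinkled: 366 × 1/4 = 91.5
Contribution of wrinkled: (113 − 91.5)² / 91.5 = 5.0519

5.052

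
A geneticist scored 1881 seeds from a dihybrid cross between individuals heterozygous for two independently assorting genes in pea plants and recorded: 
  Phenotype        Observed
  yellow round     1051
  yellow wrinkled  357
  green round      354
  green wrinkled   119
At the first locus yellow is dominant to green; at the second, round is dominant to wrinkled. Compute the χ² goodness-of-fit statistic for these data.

A dihybrid F₂ with independent assortment and complete dominance at both loci gives a 9:3:3:1 phenotypic ratio.
The 9:3:3:1 ratio has 16 parts, so with N = 1881 the expected counts are:
  yellow round: 1881 × 9/16 = 1058.0625
  yellow wrinkled: 1881 × 3/16 = 352.6875
  green round: 1881 × 3/16 = 352.6875
  green wrinkled: 1881 × 1/16 = 117.5625
χ² = Σ (O − E)² / E
  yellow round: (1051 − 1058.0625)² / 1058.0625 = 0.0471
  yellow wrinkled: (357 − 352.6875)² / 352.6875 = 0.0527
  green round: (354 − 352.6875)² / 352.6875 = 0.0049
  green wrinkled: (119 − 117.5625)² / 117.5625 = 0.0176
χ² = 0.0471 + 0.0527 + 0.0049 + 0.0176 = 0.1223 ≈ 0.122

0.122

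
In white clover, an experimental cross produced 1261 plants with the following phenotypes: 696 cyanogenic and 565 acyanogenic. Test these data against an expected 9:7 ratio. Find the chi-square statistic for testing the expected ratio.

Total ratio parts = 16. Expected numbers out of 1261:
  cyanogenic: 1261 × 9/16 = 709.3125
  acyanogenic: 1261 × 7/16 = 551.6875
χ² = Σ (O − E)² / E
  cyanogenic: (696 − 709.3125)² / 709.3125 = 0.2499
  acyanogenic: (565 − 551.6875)² / 551.6875 = 0.3212
χ² = 0.2499 + 0.3212 = 0.5711 ≈ 0.571

0.571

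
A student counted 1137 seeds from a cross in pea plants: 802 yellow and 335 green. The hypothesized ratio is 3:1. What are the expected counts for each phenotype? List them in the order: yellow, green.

Expected counts for N = 1137 under a 3:1 ratio (total parts = 4):
  yellow: 1137 × 3/4 = 852.75
  green: 1137 × 1/4 = 284.25

852.75, 284.25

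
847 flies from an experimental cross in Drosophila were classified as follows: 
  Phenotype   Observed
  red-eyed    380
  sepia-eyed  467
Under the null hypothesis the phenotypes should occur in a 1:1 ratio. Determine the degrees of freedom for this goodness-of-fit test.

A goodness-of-fit test with 2 phenotype classes has df = 2 − 1 = 1.

1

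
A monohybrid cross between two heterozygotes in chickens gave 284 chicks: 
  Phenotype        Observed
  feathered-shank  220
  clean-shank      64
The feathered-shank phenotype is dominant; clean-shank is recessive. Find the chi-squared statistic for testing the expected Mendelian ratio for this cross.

0.920

For a monohybrid cross between heterozygotes with complete dominance, the expected phenotypic ratio is 3:1.
Expected counts for N = 284 under a 3:1 ratio (total parts = 4):
  feathered-shank: 284 × 3/4 = 213
  clean-shank: 284 × 1/4 = 71
χ² = Σ (O − E)² / E
  feathered-shank: (220 − 213)² / 213 = 0.2300
  clean-shank: (64 − 71)² / 71 = 0.6901
χ² = 0.2300 + 0.6901 = 0.9201 ≈ 0.920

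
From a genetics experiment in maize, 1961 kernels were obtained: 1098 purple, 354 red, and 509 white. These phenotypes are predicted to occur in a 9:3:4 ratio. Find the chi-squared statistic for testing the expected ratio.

1.250

Total ratio parts = 16. Expected numbers out of 1961:
  purple: 1961 × 9/16 = 1103.0625
  red: 1961 × 3/16 = 367.6875
  white: 1961 × 4/16 = 490.25
χ² = Σ (O − E)² / E
  purple: (1098 − 1103.0625)² / 1103.0625 = 0.0232
  red: (354 − 367.6875)² / 367.6875 = 0.5095
  white: (509 − 490.25)² / 490.25 = 0.7171
χ² = 0.0232 + 0.5095 + 0.7171 = 1.2498 ≈ 1.250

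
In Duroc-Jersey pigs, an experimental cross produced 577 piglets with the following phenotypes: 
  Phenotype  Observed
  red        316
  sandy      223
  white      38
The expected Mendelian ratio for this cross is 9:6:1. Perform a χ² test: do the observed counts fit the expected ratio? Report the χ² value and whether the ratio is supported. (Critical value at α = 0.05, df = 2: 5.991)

0.533; consistent

The 9:6:1 ratio has 16 parts, so with N = 577 the expected counts are:
  red: 577 × 9/16 = 324.5625
  sandy: 577 × 6/16 = 216.375
  white: 577 × 1/16 = 36.0625
χ² = Σ (O − E)² / E
  red: (316 − 324.5625)² / 324.5625 = 0.2259
  sandy: (223 − 216.375)² / 216.375 = 0.2028
  white: (38 − 36.0625)² / 36.0625 = 0.1041
χ² = 0.2259 + 0.2028 + 0.1041 = 0.5328 ≈ 0.533
Degrees of freedom = 3 − 1 = 2; critical value at α = 0.05 is 5.991.
Since 0.533 < 5.991, we fail to reject the null hypothesis — the data are consistent with the 9:6:1 ratio.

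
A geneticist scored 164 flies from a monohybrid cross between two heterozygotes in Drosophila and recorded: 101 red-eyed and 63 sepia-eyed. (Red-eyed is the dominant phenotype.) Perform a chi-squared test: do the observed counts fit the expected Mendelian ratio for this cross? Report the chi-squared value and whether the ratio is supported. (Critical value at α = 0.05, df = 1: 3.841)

15.740; not consistent

For a monohybrid cross between heterozygotes with complete dominance, the expected phenotypic ratio is 3:1.
Under the 3:1 hypothesis (Σ ratio = 4, N = 164):
  red-eyed: 164 × 3/4 = 123
  sepia-eyed: 164 × 1/4 = 41
χ² = Σ (O − E)² / E
  red-eyed: (101 − 123)² / 123 = 3.9350
  sepia-eyed: (63 − 41)² / 41 = 11.8049
χ² = 3.9350 + 11.8049 = 15.7399 ≈ 15.740
Degrees of freedom = 2 − 1 = 1; critical value at α = 0.05 is 3.841.
Since 15.740 > 3.841, we reject the null hypothesis — the data do not fit the 3:1 ratio.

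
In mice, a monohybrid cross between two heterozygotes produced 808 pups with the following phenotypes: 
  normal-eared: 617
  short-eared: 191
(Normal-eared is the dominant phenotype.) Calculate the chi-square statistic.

0.799

For a monohybrid cross between heterozygotes with complete dominance, the expected phenotypic ratio is 3:1.
The 3:1 ratio has 4 parts, so with N = 808 the expected counts are:
  normal-eared: 808 × 3/4 = 606
  short-eared: 808 × 1/4 = 202
χ² = Σ (O − E)² / E
  normal-eared: (617 − 606)² / 606 = 0.1997
  short-eared: (191 − 202)² / 202 = 0.5990
χ² = 0.1997 + 0.5990 = 0.7987 ≈ 0.799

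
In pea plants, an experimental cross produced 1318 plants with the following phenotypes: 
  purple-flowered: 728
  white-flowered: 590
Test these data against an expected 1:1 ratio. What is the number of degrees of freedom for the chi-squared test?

A goodness-of-fit test with 2 phenotype classes has df = 2 − 1 = 1.

1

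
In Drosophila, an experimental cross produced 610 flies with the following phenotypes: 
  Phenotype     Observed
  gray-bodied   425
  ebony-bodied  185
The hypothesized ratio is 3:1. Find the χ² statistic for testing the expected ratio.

Under the 3:1 hypothesis (Σ ratio = 4, N = 610):
  gray-bodied: 610 × 3/4 = 457.5
  ebony-bodied: 610 × 1/4 = 152.5
χ² = Σ (O − E)² / E
  gray-bodied: (425 − 457.5)² / 457.5 = 2.3087
  ebony-bodied: (185 − 152.5)² / 152.5 = 6.9262
χ² = 2.3087 + 6.9262 = 9.2349 ≈ 9.235

9.235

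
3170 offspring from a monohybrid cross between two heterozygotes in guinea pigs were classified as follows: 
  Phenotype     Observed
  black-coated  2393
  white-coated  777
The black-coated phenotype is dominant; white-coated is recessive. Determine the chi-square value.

For a monohybrid cross between heterozygotes with complete dominance, the expected phenotypic ratio is 3:1.
The 3:1 ratio has 4 parts, so with N = 3170 the expected counts are:
  black-coated: 3170 × 3/4 = 2377.5
  white-coated: 3170 × 1/4 = 792.5
χ² = Σ (O − E)² / E
  black-coated: (2393 − 2377.5)² / 2377.5 = 0.1011
  white-coated: (777 − 792.5)² / 792.5 = 0.3032
χ² = 0.1011 + 0.3032 = 0.4043 ≈ 0.404

0.404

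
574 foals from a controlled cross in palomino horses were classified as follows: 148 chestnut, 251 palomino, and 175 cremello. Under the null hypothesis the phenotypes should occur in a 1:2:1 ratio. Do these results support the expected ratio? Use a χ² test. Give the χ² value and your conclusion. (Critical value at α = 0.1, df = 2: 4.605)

Expected counts for N = 574 under a 1:2:1 ratio (total parts = 4):
  chestnut: 574 × 1/4 = 143.5
  palomino: 574 × 2/4 = 287
  cremello: 574 × 1/4 = 143.5
χ² = Σ (O − E)² / E
  chestnut: (148 − 143.5)² / 143.5 = 0.1411
  palomino: (251 − 287)² / 287 = 4.5157
  cremello: (175 − 143.5)² / 143.5 = 6.9146
χ² = 0.1411 + 4.5157 + 6.9146 = 11.5714 ≈ 11.571
Degrees of freedom = 3 − 1 = 2; critical value at α = 0.1 is 4.605.
Since 11.571 > 4.605, we reject the null hypothesis — the data do not fit the 1:2:1 ratio.

11.571; not consistent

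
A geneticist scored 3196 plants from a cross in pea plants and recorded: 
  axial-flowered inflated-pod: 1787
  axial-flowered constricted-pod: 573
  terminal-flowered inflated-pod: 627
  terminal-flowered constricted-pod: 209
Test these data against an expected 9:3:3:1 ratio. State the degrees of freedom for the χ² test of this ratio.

A goodness-of-fit test with 4 phenotype classes has df = 4 − 1 = 3.

3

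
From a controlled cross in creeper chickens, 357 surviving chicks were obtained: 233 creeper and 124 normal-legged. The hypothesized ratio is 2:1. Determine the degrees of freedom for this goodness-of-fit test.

A goodness-of-fit test with 2 phenotype classes has df = 2 − 1 = 1.

1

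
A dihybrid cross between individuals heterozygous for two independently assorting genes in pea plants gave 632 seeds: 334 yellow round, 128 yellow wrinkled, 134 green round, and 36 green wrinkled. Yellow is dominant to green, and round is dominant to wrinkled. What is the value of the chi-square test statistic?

A dihybrid F₂ with independent assortment and complete dominance at both loci gives a 9:3:3:1 phenotypic ratio.
Under the 9:3:3:1 hypothesis (Σ ratio = 16, N = 632):
  yellow round: 632 × 9/16 = 355.5
  yellow wrinkled: 632 × 3/16 = 118.5
  green round: 632 × 3/16 = 118.5
  green wrinkled: 632 × 1/16 = 39.5
χ² = Σ (O − E)² / E
  yellow round: (334 − 355.5)² / 355.5 = 1.3003
  yellow wrinkled: (128 − 118.5)² / 118.5 = 0.7616
  green round: (134 − 118.5)² / 118.5 = 2.0274
  green wrinkled: (36 − 39.5)² / 39.5 = 0.3101
χ² = 1.3003 + 0.7616 + 2.0274 + 0.3101 = 4.3994 ≈ 4.399

4.399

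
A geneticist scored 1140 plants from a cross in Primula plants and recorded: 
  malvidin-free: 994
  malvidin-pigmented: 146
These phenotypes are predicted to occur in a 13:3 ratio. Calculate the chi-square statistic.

The 13:3 ratio has 16 parts, so with N = 1140 the expected counts are:
  malvidin-free: 1140 × 13/16 = 926.25
  malvidin-pigmented: 1140 × 3/16 = 213.75
χ² = Σ (O − E)² / E
  malvidin-free: (994 − 926.25)² / 926.25 = 4.9555
  malvidin-pigmented: (146 − 213.75)² / 213.75 = 21.4740
χ² = 4.9555 + 21.4740 = 26.4295 ≈ 26.430

26.430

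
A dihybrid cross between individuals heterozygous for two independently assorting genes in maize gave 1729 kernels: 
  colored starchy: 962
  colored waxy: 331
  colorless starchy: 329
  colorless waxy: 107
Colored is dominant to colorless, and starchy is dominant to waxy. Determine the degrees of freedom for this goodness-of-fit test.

A dihybrid F₂ with independent assortment and complete dominance at both loci gives a 9:3:3:1 phenotypic ratio.
A goodness-of-fit test with 4 phenotype classes has df = 4 − 1 = 3.

3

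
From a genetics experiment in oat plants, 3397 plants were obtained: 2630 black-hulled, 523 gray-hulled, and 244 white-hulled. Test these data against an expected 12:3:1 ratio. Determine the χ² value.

27.766

Under the 12:3:1 hypothesis (Σ ratio = 16, N = 3397):
  black-hulled: 3397 × 12/16 = 2547.75
  gray-hulled: 3397 × 3/16 = 636.9375
  white-hulled: 3397 × 1/16 = 212.3125
χ² = Σ (O − E)² / E
  black-hulled: (2630 − 2547.75)² / 2547.75 = 2.6553
  gray-hulled: (523 − 636.9375)² / 636.9375 = 20.3815
  white-hulled: (244 − 212.3125)² / 212.3125 = 4.7293
χ² = 2.6553 + 20.3815 + 4.7293 = 27.7661 ≈ 27.766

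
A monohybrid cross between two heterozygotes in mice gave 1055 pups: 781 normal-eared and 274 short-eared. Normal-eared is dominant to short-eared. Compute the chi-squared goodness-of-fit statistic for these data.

0.531

For a monohybrid cross between heterozygotes with complete dominance, the expected phenotypic ratio is 3:1.
Total ratio parts = 4. Expected numbers out of 1055:
  normal-eared: 1055 × 3/4 = 791.25
  short-eared: 1055 × 1/4 = 263.75
χ² = Σ (O − E)² / E
  normal-eared: (781 − 791.25)² / 791.25 = 0.1328
  short-eared: (274 − 263.75)² / 263.75 = 0.3983
χ² = 0.1328 + 0.3983 = 0.5311 ≈ 0.531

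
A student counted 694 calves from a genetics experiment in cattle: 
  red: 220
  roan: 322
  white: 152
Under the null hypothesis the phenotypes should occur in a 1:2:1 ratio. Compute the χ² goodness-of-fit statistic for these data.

Expected counts for N = 694 under a 1:2:1 ratio (total parts = 4):
  red: 694 × 1/4 = 173.5
  roan: 694 × 2/4 = 347
  white: 694 × 1/4 = 173.5
χ² = Σ (O − E)² / E
  red: (220 − 173.5)² / 173.5 = 12.4625
  roan: (322 − 347)² / 347 = 1.8012
  white: (152 − 173.5)² / 173.5 = 2.6643
χ² = 12.4625 + 1.8012 + 2.6643 = 16.928

16.928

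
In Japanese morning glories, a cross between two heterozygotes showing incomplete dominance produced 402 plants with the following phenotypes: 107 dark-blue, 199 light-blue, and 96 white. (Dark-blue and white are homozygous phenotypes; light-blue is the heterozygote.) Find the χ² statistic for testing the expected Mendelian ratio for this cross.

With incomplete dominance, a heterozygote × heterozygote cross gives a 1:2:1 phenotypic ratio.
Under the 1:2:1 hypothesis (Σ ratio = 4, N = 402):
  dark-blue: 402 × 1/4 = 100.5
  light-blue: 402 × 2/4 = 201
  white: 402 × 1/4 = 100.5
χ² = Σ (O − E)² / E
  dark-blue: (107 − 100.5)² / 100.5 = 0.4204
  light-blue: (199 − 201)² / 201 = 0.0199
  white: (96 − 100.5)² / 100.5 = 0.2015
χ² = 0.4204 + 0.0199 + 0.2015 = 0.6418 ≈ 0.642

0.642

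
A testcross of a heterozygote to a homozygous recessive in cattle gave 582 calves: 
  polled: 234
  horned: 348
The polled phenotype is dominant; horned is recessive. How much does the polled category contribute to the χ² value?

11.165

A testcross of a heterozygote (Aa × aa) gives a 1:1 phenotypic ratio.
Total ratio parts = 2. Expected numbers out of 582:
  polled: 582 × 1/2 = 291
  horned: 582 × 1/2 = 291
Contribution of polled: (234 − 291)² / 291 = 11.1649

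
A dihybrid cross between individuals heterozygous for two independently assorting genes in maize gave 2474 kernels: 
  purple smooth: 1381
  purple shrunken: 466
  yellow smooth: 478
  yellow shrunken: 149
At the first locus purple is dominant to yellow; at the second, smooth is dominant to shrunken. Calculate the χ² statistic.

A dihybrid F₂ with independent assortment and complete dominance at both loci gives a 9:3:3:1 phenotypic ratio.
Expected counts for N = 2474 under a 9:3:3:1 ratio (total parts = 16):
  purple smooth: 2474 × 9/16 = 1391.625
  purple shrunken: 2474 × 3/16 = 463.875
  yellow smooth: 2474 × 3/16 = 463.875
  yellow shrunken: 2474 × 1/16 = 154.625
χ² = Σ (O − E)² / E
  purple smooth: (1381 − 1391.625)² / 1391.625 = 0.0811
  purple shrunken: (466 − 463.875)² / 463.875 = 0.0097
  yellow smooth: (478 − 463.875)² / 463.875 = 0.4301
  yellow shrunken: (149 − 154.625)² / 154.625 = 0.2046
χ² = 0.0811 + 0.0097 + 0.4301 + 0.2046 = 0.7255 ≈ 0.726

0.726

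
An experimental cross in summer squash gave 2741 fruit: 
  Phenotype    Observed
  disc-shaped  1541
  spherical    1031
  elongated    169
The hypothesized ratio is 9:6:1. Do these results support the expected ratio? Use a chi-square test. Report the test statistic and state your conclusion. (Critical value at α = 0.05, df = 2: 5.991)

0.041; consistent

Expected counts for N = 2741 under a 9:6:1 ratio (total parts = 16):
  disc-shaped: 2741 × 9/16 = 1541.8125
  spherical: 2741 × 6/16 = 1027.875
  elongated: 2741 × 1/16 = 171.3125
χ² = Σ (O − E)² / E
  disc-shaped: (1541 − 1541.8125)² / 1541.8125 = 0.0004
  spherical: (1031 − 1027.875)² / 1027.875 = 0.0095
  elongated: (169 − 171.3125)² / 171.3125 = 0.0312
χ² = 0.0004 + 0.0095 + 0.0312 = 0.0411 ≈ 0.041
Degrees of freedom = 3 − 1 = 2; critical value at α = 0.05 is 5.991.
Since 0.041 < 5.991, we fail to reject the null hypothesis — the data are consistent with the 9:6:1 ratio.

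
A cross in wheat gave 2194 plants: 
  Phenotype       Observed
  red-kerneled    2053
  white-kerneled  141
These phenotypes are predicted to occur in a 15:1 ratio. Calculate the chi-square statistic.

Total ratio parts = 16. Expected numbers out of 2194:
  red-kerneled: 2194 × 15/16 = 2056.875
  white-kerneled: 2194 × 1/16 = 137.125
χ² = Σ (O − E)² / E
  red-kerneled: (2053 − 2056.875)² / 2056.875 = 0.0073
  white-kerneled: (141 − 137.125)² / 137.125 = 0.1095
χ² = 0.0073 + 0.1095 = 0.1168 ≈ 0.117

0.117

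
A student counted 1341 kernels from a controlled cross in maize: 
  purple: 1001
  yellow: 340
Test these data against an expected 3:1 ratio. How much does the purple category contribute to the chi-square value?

The 3:1 ratio has 4 parts, so with N = 1341 the expected counts are:
  purple: 1341 × 3/4 = 1005.75
  yellow: 1341 × 1/4 = 335.25
Contribution of purple: (1001 − 1005.75)² / 1005.75 = 0.0224

0.022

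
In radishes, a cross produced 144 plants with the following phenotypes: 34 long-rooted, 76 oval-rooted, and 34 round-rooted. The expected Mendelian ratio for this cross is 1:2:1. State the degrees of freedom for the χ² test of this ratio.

2

A goodness-of-fit test with 3 phenotype classes has df = 3 − 1 = 2.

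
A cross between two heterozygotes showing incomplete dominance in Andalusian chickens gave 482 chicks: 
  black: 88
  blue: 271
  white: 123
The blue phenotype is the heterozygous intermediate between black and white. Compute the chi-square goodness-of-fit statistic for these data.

12.552

With incomplete dominance, a heterozygote × heterozygote cross gives a 1:2:1 phenotypic ratio.
Under the 1:2:1 hypothesis (Σ ratio = 4, N = 482):
  black: 482 × 1/4 = 120.5
  blue: 482 × 2/4 = 241
  white: 482 × 1/4 = 120.5
χ² = Σ (O − E)² / E
  black: (88 − 120.5)² / 120.5 = 8.7656
  blue: (271 − 241)² / 241 = 3.7344
  white: (123 − 120.5)² / 120.5 = 0.0519
χ² = 8.7656 + 3.7344 + 0.0519 = 12.5519 ≈ 12.552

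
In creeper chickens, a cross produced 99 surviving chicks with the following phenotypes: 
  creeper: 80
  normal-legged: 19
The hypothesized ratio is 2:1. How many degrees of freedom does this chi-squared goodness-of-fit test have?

1

A goodness-of-fit test with 2 phenotype classes has df = 2 − 1 = 1.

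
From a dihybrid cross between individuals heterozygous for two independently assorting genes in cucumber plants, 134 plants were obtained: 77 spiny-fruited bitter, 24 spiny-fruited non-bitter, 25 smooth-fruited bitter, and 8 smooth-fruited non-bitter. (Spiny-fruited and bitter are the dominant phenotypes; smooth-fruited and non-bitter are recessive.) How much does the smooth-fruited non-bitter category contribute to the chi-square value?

A dihybrid F₂ with independent assortment and complete dominance at both loci gives a 9:3:3:1 phenotypic ratio.
Expected counts for N = 134 under a 9:3:3:1 ratio (total parts = 16):
  spiny-fruited bitter: 134 × 9/16 = 75.375
  spiny-fruited non-bitter: 134 × 3/16 = 25.125
  smooth-fruited bitter: 134 × 3/16 = 25.125
  smooth-fruited non-bitter: 134 × 1/16 = 8.375
Contribution of smooth-fruited non-bitter: (8 − 8.375)² / 8.375 = 0.0168

0.017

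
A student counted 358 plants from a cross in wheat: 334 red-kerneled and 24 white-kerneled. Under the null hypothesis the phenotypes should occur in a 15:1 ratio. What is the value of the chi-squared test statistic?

0.126

Under the 15:1 hypothesis (Σ ratio = 16, N = 358):
  red-kerneled: 358 × 15/16 = 335.625
  white-kerneled: 358 × 1/16 = 22.375
χ² = Σ (O − E)² / E
  red-kerneled: (334 − 335.625)² / 335.625 = 0.0079
  white-kerneled: (24 − 22.375)² / 22.375 = 0.1180
χ² = 0.0079 + 0.1180 = 0.1259 ≈ 0.126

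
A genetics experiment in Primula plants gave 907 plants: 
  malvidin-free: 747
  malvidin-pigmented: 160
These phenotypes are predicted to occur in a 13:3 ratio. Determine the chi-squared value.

0.733

The 13:3 ratio has 16 parts, so with N = 907 the expected counts are:
  malvidin-free: 907 × 13/16 = 736.9375
  malvidin-pigmented: 907 × 3/16 = 170.0625
χ² = Σ (O − E)² / E
  malvidin-free: (747 − 736.9375)² / 736.9375 = 0.1374
  malvidin-pigmented: (160 − 170.0625)² / 170.0625 = 0.5954
χ² = 0.1374 + 0.5954 = 0.7328 ≈ 0.733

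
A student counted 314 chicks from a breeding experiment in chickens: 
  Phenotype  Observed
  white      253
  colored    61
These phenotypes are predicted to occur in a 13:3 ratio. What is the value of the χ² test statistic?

0.094

Under the 13:3 hypothesis (Σ ratio = 16, N = 314):
  white: 314 × 13/16 = 255.125
  colored: 314 × 3/16 = 58.875
χ² = Σ (O − E)² / E
  white: (253 − 255.125)² / 255.125 = 0.0177
  colored: (61 − 58.875)² / 58.875 = 0.0767
χ² = 0.0177 + 0.0767 = 0.0944 ≈ 0.094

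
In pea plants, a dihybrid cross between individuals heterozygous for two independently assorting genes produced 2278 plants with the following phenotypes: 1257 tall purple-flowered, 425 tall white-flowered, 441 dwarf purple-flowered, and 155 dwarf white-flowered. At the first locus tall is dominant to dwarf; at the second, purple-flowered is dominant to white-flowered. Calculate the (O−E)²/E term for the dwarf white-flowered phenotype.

1.120

A dihybrid F₂ with independent assortment and complete dominance at both loci gives a 9:3:3:1 phenotypic ratio.
Expected counts for N = 2278 under a 9:3:3:1 ratio (total parts = 16):
  tall purple-flowered: 2278 × 9/16 = 1281.375
  tall white-flowered: 2278 × 3/16 = 427.125
  dwarf purple-flowered: 2278 × 3/16 = 427.125
  dwarf white-flowered: 2278 × 1/16 = 142.375
Contribution of dwarf white-flowered: (155 − 142.375)² / 142.375 = 1.1195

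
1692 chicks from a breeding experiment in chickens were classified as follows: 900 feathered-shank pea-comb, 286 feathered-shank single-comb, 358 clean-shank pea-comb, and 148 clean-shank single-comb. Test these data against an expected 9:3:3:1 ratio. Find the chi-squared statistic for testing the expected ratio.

Expected counts for N = 1692 under a 9:3:3:1 ratio (total parts = 16):
  feathered-shank pea-comb: 1692 × 9/16 = 951.75
  feathered-shank single-comb: 1692 × 3/16 = 317.25
  clean-shank pea-comb: 1692 × 3/16 = 317.25
  clean-shank single-comb: 1692 × 1/16 = 105.75
χ² = Σ (O − E)² / E
  feathered-shank pea-comb: (900 − 951.75)² / 951.75 = 2.8138
  feathered-shank single-comb: (286 − 317.25)² / 317.25 = 3.0782
  clean-shank pea-comb: (358 − 317.25)² / 317.25 = 5.2342
  clean-shank single-comb: (148 − 105.75)² / 105.75 = 16.8800
χ² = 2.8138 + 3.0782 + 5.2342 + 16.8800 = 28.0062 ≈ 28.006

28.006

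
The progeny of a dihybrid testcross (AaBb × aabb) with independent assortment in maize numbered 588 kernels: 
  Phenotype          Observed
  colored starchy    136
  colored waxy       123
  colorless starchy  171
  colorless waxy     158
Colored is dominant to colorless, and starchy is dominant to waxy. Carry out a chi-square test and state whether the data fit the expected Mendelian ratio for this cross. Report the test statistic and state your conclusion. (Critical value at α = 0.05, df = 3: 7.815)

9.483; not consistent

A dihybrid testcross with independent assortment gives a 1:1:1:1 ratio.
Total ratio parts = 4. Expected numbers out of 588:
  colored starchy: 588 × 1/4 = 147
  colored waxy: 588 × 1/4 = 147
  colorless starchy: 588 × 1/4 = 147
  colorless waxy: 588 × 1/4 = 147
χ² = Σ (O − E)² / E
  colored starchy: (136 − 147)² / 147 = 0.8231
  colored waxy: (123 − 147)² / 147 = 3.9184
  colorless starchy: (171 − 147)² / 147 = 3.9184
  colorless waxy: (158 − 147)² / 147 = 0.8231
χ² = 0.8231 + 3.9184 + 3.9184 + 0.8231 = 9.483
Degrees of freedom = 4 − 1 = 3; critical value at α = 0.05 is 7.815.
Since 9.483 > 7.815, we reject the null hypothesis — the data do not fit the 1:1:1:1 ratio.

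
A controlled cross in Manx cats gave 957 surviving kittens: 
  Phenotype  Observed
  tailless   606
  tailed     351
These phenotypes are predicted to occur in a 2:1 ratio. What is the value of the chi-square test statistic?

4.815

Expected counts for N = 957 under a 2:1 ratio (total parts = 3):
  tailless: 957 × 2/3 = 638
  tailed: 957 × 1/3 = 319
χ² = Σ (O − E)² / E
  tailless: (606 − 638)² / 638 = 1.6050
  tailed: (351 − 319)² / 319 = 3.2100
χ² = 1.6050 + 3.2100 = 4.815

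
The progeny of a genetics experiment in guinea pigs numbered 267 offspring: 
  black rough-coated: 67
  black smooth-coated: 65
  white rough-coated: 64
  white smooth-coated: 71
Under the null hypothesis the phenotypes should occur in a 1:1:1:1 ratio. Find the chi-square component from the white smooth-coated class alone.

The 1:1:1:1 ratio has 4 parts, so with N = 267 the expected counts are:
  black rough-coated: 267 × 1/4 = 66.75
  black smooth-coated: 267 × 1/4 = 66.75
  white rough-coated: 267 × 1/4 = 66.75
  white smooth-coated: 267 × 1/4 = 66.75
Contribution of white smooth-coated: (71 − 66.75)² / 66.75 = 0.2706

0.271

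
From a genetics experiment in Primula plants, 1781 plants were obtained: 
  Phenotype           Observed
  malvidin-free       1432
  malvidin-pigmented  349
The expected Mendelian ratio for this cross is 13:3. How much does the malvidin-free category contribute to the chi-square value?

0.157

Total ratio parts = 16. Expected numbers out of 1781:
  malvidin-free: 1781 × 13/16 = 1447.0625
  malvidin-pigmented: 1781 × 3/16 = 333.9375
Contribution of malvidin-free: (1432 − 1447.0625)² / 1447.0625 = 0.1568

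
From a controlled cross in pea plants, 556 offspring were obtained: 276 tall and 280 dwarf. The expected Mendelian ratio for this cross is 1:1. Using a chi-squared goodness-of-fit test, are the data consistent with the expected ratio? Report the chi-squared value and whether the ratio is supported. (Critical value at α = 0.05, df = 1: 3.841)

0.029; consistent

Expected counts for N = 556 under a 1:1 ratio (total parts = 2):
  tall: 556 × 1/2 = 278
  dwarf: 556 × 1/2 = 278
χ² = Σ (O − E)² / E
  tall: (276 − 278)² / 278 = 0.0144
  dwarf: (280 − 278)² / 278 = 0.0144
χ² = 0.0144 + 0.0144 = 0.0288 ≈ 0.029
Degrees of freedom = 2 − 1 = 1; critical value at α = 0.05 is 3.841.
Since 0.029 < 3.841, we fail to reject the null hypothesis — the data are consistent with the 1:1 ratio.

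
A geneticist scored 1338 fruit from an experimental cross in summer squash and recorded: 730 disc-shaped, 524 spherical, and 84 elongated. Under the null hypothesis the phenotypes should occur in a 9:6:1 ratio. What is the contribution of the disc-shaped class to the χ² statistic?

0.680

Under the 9:6:1 hypothesis (Σ ratio = 16, N = 1338):
  disc-shaped: 1338 × 9/16 = 752.625
  spherical: 1338 × 6/16 = 501.75
  elongated: 1338 × 1/16 = 83.625
Contribution of disc-shaped: (730 − 752.625)² / 752.625 = 0.6801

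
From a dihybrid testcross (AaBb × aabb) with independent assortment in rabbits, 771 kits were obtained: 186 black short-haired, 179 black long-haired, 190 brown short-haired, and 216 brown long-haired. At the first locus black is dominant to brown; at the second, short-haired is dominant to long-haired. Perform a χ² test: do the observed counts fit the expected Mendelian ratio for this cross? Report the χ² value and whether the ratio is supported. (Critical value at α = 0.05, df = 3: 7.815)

A dihybrid testcross with independent assortment gives a 1:1:1:1 ratio.
The 1:1:1:1 ratio has 4 parts, so with N = 771 the expected counts are:
  black short-haired: 771 × 1/4 = 192.75
  black long-haired: 771 × 1/4 = 192.75
  brown short-haired: 771 × 1/4 = 192.75
  brown long-haired: 771 × 1/4 = 192.75
χ² = Σ (O − E)² / E
  black short-haired: (186 − 192.75)² / 192.75 = 0.2364
  black long-haired: (179 − 192.75)² / 192.75 = 0.9809
  brown short-haired: (190 − 192.75)² / 192.75 = 0.0392
  brown long-haired: (216 − 192.75)² / 192.75 = 2.8045
χ² = 0.2364 + 0.9809 + 0.0392 + 2.8045 = 4.061
Degrees of freedom = 4 − 1 = 3; critical value at α = 0.05 is 7.815.
Since 4.061 < 7.815, we fail to reject the null hypothesis — the data are consistent with the 1:1:1:1 ratio.

4.061; consistent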